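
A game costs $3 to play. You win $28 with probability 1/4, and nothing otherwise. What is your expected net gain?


E[gain] = (28-3)×1/4 + (-3)×3/4
= 25/4 - 9/4 = 4

Expected net gain = $4 ≈ $4.00


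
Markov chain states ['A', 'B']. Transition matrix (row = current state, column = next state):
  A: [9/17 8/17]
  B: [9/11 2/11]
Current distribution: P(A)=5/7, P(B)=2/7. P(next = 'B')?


P(next=B) = Σᵢ P(now=i)×P(i→B)
= 5/7×8/17 + 2/7×2/11
= 40/119 + 4/77 = 508/1309

P = 508/1309 ≈ 0.3881


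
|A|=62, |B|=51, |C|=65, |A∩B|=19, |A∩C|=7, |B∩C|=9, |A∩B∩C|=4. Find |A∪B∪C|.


|A∪B∪C| = 62+51+65-19-7-9+4 = 147

|A∪B∪C| = 147


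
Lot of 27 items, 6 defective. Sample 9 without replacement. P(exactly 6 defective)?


Hypergeometric: C(6,6)×C(21,3)/C(27,9)
= 1×1330/4686825 = 14/49335

P(X=6) = 14/49335 ≈ 0.03%


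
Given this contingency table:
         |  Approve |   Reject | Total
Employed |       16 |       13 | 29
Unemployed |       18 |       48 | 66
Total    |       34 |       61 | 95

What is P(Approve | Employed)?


P(Approve | Employed) = 16/(16+13) = 16/29

P(Approve|Employed) = 16/29 ≈ 55.17%


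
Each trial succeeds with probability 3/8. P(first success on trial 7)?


Geometric: P(X=7) = (1-p)^(k-1)×p = (5/8)^6×3/8 = 46875/2097152

P(X=7) = 46875/2097152 ≈ 2.24%


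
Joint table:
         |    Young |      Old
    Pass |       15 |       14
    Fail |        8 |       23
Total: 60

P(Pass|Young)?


P(Pass|Young) = 15/(15+8) = 15/23

P = 15/23 ≈ 65.22%


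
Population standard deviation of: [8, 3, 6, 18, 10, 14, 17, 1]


Mean = 77/8
  (8-77/8)²=169/64
  (3-77/8)²=2809/64
  (6-77/8)²=841/64
  (18-77/8)²=4489/64
  (10-77/8)²=9/64
  (14-77/8)²=1225/64
  (17-77/8)²=3481/64
  (1-77/8)²=4761/64
Σ(x-μ)² = 2223/8
σ² = (2223/8)/8 = 2223/64

σ = √(2223/64) ≈ 5.8936


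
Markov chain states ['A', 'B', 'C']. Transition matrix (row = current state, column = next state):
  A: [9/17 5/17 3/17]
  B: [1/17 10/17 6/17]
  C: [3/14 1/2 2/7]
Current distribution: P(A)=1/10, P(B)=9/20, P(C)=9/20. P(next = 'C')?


P(next=C) = Σᵢ P(now=i)×P(i→C)
= 1/10×3/17 + 9/20×6/17 + 9/20×2/7
= 3/170 + 27/170 + 9/70 = 363/1190

P = 363/1190 ≈ 0.3050


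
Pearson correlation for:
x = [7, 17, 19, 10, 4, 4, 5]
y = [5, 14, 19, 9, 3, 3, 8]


n=7, Σx=66, Σy=61, Σxy=788, Σx²=856, Σy²=745
r = (7×788 - 66×61)/√((7×856 - 66²)(7×745 - 61²))
= 1490/√(1636×1494) = 1490/√2444184 ≈ 1490/1563.3886 ≈ 0.9531

r ≈ 0.9531


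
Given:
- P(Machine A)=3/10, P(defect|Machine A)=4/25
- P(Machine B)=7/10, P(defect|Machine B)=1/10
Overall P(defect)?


P(B) = Σ P(B|Aᵢ)×P(Aᵢ)
  4/25×3/10 = 6/125
  1/10×7/10 = 7/100
Sum = 59/500

P(defect) = 59/500 ≈ 11.80%


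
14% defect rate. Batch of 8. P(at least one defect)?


P(all good) = (43/50)^8 = 11688200277601/39062500000000
P(≥1 defect) = 27374299722399/39062500000000

P = 27374299722399/39062500000000 ≈ 70.08%


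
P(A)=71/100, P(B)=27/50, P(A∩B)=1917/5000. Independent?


P(A)×P(B) = 1917/5000
P(A∩B) = 1917/5000
Equal ✓ → Independent

Yes, independent


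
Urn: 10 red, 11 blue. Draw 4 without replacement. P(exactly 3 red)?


Hypergeometric: C(10,3)×C(11,1)/C(21,4)
= 120×11/5985 = 88/399

P(X=3) = 88/399 ≈ 22.06%


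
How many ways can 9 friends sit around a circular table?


Circular arrangements of 9 distinct objects: fix one position to break rotational symmetry.
(n-1)! = 8! = 40320

40320


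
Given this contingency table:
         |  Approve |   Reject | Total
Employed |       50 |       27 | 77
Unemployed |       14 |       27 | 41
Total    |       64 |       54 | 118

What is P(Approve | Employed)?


P(Approve | Employed) = 50/(50+27) = 50/77

P(Approve|Employed) = 50/77 ≈ 64.94%


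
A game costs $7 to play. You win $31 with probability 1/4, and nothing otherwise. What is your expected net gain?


E[gain] = (31-7)×1/4 + (-7)×3/4
= 6 - 21/4 = 3/4

Expected net gain = $3/4 ≈ $0.75


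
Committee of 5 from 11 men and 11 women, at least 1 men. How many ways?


Count by #men:
  1M,4W: C(11,1)×C(11,4)=3630
  2M,3W: C(11,2)×C(11,3)=9075
  3M,2W: C(11,3)×C(11,2)=9075
  4M,1W: C(11,4)×C(11,1)=3630
  5M,0W: C(11,5)×C(11,0)=462
Total = 25872

25872


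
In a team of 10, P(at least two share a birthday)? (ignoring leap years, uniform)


P(all different) = Π(365-i)/365 for i=0..9
= 0.883052
P(match) = 1 - 0.883052 = 0.116948

P ≈ 0.1169 ≈ 11.69%


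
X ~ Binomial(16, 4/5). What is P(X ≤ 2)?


P(X ≤ 2) = Σ P(X=i) for i=0..2
P(X=0) = 1/152587890625
P(X=1) = 64/152587890625
P(X=2) = 384/30517578125
Sum = 397/30517578125

P(X ≤ 2) = 397/30517578125 ≈ 0.00%


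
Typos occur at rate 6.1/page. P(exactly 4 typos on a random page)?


Poisson(λ=6.1): P(X=4) = e^(-λ)×λ^k/k!
= e^(-6.1) × 6.1^4 / 4!
≈ 0.002242867719 × 1384.5841 / 24 ≈ 0.129393

P(X=4) ≈ 0.129393 ≈ 12.94%


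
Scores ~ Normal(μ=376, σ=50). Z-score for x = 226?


z = (x - μ)/σ = (226 - 376)/50 = -3.0

z = -3.0


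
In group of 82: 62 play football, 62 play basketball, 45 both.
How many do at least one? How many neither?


|A∪B| = 62+62-45 = 79
Neither = 82-79 = 3

At least one: 79; Neither: 3


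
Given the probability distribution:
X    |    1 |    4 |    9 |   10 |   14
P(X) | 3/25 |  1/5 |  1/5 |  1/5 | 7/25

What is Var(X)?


E[X] = 216/25
E[X²] = 472/5
Var(X) = E[X²] - (E[X])² = 472/5 - 46656/625 = 12344/625

Var(X) = 12344/625 ≈ 19.7504


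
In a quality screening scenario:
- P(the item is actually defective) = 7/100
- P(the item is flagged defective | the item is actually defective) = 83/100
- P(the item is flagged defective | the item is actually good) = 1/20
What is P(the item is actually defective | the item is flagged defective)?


Using Bayes' theorem:
P(A|B) = P(B|A)·P(A) / P(B)

P(the item is flagged defective) = 83/100 × 7/100 + 1/20 × 93/100
= 581/10000 + 93/2000 = 523/5000

P(the item is actually defective|the item is flagged defective) = (581/10000) / (523/5000) = 581/1046

P(the item is actually defective|the item is flagged defective) = 581/1046 ≈ 55.54%


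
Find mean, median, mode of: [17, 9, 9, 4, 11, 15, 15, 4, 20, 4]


Sorted: [4, 4, 4, 9, 9, 11, 15, 15, 17, 20]
Mean = 108/10 = 54/5
Median = 10
Freq: {17: 1, 9: 2, 4: 3, 11: 1, 15: 2, 20: 1}
Mode: [4]

Mean=54/5, Median=10, Mode=4


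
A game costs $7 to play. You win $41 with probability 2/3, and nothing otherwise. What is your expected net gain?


E[gain] = (41-7)×2/3 + (-7)×1/3
= 68/3 - 7/3 = 61/3

Expected net gain = $61/3 ≈ $20.33


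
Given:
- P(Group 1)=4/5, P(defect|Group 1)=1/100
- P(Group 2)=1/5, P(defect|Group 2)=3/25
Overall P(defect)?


P(B) = Σ P(B|Aᵢ)×P(Aᵢ)
  1/100×4/5 = 1/125
  3/25×1/5 = 3/125
Sum = 4/125

P(defect) = 4/125 ≈ 3.20%


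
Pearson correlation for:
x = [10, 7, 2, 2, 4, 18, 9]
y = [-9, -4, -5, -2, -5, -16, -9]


n=7, Σx=52, Σy=-50, Σxy=-521, Σx²=578, Σy²=488
r = (7×(-521) - 52×(-50))/√((7×578 - 52²)(7×488 - (-50)²))
= -1047/√(1342×916) = -1047/√1229272 ≈ -1047/1108.7254 ≈ -0.9443

r ≈ -0.9443


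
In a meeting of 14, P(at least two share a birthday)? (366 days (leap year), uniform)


P(all different) = Π(366-i)/366 for i=0..13
= 0.777440
P(match) = 1 - 0.777440 = 0.222560

P ≈ 0.2226 ≈ 22.26%


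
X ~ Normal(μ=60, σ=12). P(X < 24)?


z = (24-60)/12 = -3.0
P(Z < -3.0) = 0.0013

P(X < 24) ≈ 0.0013


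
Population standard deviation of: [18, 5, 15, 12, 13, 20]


Mean = 83/6
  (18-83/6)²=625/36
  (5-83/6)²=2809/36
  (15-83/6)²=49/36
  (12-83/6)²=121/36
  (13-83/6)²=25/36
  (20-83/6)²=1369/36
Σ(x-μ)² = 833/6
σ² = (833/6)/6 = 833/36

σ = √(833/36) ≈ 4.8103


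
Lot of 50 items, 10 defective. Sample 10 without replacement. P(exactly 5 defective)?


Hypergeometric: C(10,5)×C(40,5)/C(50,10)
= 252×658008/10272278170 = 11844144/733734155

P(X=5) = 11844144/733734155 ≈ 1.61%


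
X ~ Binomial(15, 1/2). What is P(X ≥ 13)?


P(X ≥ 13) = Σ P(X=i) for i=13..15
P(X=13) = 105/32768
P(X=14) = 15/32768
P(X=15) = 1/32768
Sum = 121/32768

P(X ≥ 13) = 121/32768 ≈ 0.37%


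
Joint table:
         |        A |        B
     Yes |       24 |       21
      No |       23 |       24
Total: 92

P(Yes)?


P(Yes) = (24+21)/92 = 45/92

P(Yes) = 45/92 ≈ 48.91%


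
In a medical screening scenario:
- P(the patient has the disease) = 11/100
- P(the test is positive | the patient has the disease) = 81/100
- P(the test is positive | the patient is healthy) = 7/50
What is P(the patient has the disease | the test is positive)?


Using Bayes' theorem:
P(A|B) = P(B|A)·P(A) / P(B)

P(the test is positive) = 81/100 × 11/100 + 7/50 × 89/100
= 891/10000 + 623/5000 = 2137/10000

P(the patient has the disease|the test is positive) = (891/10000) / (2137/10000) = 891/2137

P(the patient has the disease|the test is positive) = 891/2137 ≈ 41.69%


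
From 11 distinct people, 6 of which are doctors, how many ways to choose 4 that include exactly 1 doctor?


Choose 1 of the 6 doctors and 3 of the other 5 people:
C(6,1)×C(5,3) = 6×10 = 60

60


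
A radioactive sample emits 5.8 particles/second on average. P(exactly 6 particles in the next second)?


Poisson(λ=5.8): P(X=6) = e^(-λ)×λ^k/k!
= e^(-5.8) × 5.8^6 / 6!
≈ 0.003027554745 × 38068.692544 / 720 ≈ 0.160076

P(X=6) ≈ 0.160076 ≈ 16.01%


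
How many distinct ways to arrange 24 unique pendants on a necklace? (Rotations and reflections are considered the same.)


Free circular arrangements: rotations and reflections both identified.
(n-1)!/2 = 23!/2 = 25852016738884976640000/2 = 12926008369442488320000

12926008369442488320000


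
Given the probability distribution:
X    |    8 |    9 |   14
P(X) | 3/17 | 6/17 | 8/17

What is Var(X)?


E[X] = 190/17
E[X²] = 2246/17
Var(X) = E[X²] - (E[X])² = 2246/17 - 36100/289 = 2082/289

Var(X) = 2082/289 ≈ 7.2042


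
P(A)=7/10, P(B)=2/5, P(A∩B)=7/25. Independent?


P(A)×P(B) = 7/25
P(A∩B) = 7/25
Equal ✓ → Independent

Yes, independent


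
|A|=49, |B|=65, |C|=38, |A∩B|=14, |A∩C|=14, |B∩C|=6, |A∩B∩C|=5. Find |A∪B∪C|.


|A∪B∪C| = 49+65+38-14-14-6+5 = 123

|A∪B∪C| = 123


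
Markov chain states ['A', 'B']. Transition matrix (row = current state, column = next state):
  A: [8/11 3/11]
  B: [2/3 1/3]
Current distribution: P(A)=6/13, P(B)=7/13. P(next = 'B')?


P(next=B) = Σᵢ P(now=i)×P(i→B)
= 6/13×3/11 + 7/13×1/3
= 18/143 + 7/39 = 131/429

P = 131/429 ≈ 0.3054


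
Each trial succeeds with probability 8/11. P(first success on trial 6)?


Geometric: P(X=6) = (1-p)^(k-1)×p = (3/11)^5×8/11 = 1944/1771561

P(X=6) = 1944/1771561 ≈ 0.11%


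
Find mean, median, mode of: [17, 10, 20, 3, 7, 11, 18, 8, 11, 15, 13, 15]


Sorted: [3, 7, 8, 10, 11, 11, 13, 15, 15, 17, 18, 20]
Mean = 148/12 = 37/3
Median = 12
Freq: {17: 1, 10: 1, 20: 1, 3: 1, 7: 1, 11: 2, 18: 1, 8: 1, 15: 2, 13: 1}
Mode: [11, 15]

Mean=37/3, Median=12, Mode=[11, 15]


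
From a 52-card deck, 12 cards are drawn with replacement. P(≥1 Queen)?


P(not a Queen) = 48/52 = 12/13
P(none in 12 draws) = (12/13)^12 = 8916100448256/23298085122481
P(≥1 Queen) = 1 - 8916100448256/23298085122481 = 14381984674225/23298085122481

P = 14381984674225/23298085122481 ≈ 61.73%


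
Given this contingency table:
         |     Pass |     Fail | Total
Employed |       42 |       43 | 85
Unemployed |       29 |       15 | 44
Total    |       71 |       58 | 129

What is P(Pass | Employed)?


P(Pass | Employed) = 42/(42+43) = 42/85

P(Pass|Employed) = 42/85 ≈ 49.41%


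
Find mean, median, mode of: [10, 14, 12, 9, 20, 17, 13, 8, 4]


Sorted: [4, 8, 9, 10, 12, 13, 14, 17, 20]
Mean = 107/9
Median = 12
Freq: {10: 1, 14: 1, 12: 1, 9: 1, 20: 1, 17: 1, 13: 1, 8: 1, 4: 1}
Mode: No mode

Mean=107/9, Median=12, Mode=No mode


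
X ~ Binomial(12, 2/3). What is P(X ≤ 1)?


P(X ≤ 1) = Σ P(X=i) for i=0..1
P(X=0) = 1/531441
P(X=1) = 8/177147
Sum = 25/531441

P(X ≤ 1) = 25/531441 ≈ 0.00%


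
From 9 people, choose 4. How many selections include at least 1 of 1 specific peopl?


Complement: C(9,4) - C(8,4) = 126 - 70 = 56

56


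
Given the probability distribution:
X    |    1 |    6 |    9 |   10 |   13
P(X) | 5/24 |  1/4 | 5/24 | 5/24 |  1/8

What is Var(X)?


E[X] = 175/24
E[X²] = 1633/24
Var(X) = E[X²] - (E[X])² = 1633/24 - 30625/576 = 8567/576

Var(X) = 8567/576 ≈ 14.8733


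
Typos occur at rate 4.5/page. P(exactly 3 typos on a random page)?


Poisson(λ=4.5): P(X=3) = e^(-λ)×λ^k/k!
= e^(-4.5) × 4.5^3 / 3!
≈ 0.01110899654 × 91.125 / 6 ≈ 0.168718

P(X=3) ≈ 0.168718 ≈ 16.87%


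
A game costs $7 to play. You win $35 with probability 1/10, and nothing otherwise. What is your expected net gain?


E[gain] = (35-7)×1/10 + (-7)×9/10
= 14/5 - 63/10 = -7/2

Expected net gain = $-7/2 ≈ $-3.50


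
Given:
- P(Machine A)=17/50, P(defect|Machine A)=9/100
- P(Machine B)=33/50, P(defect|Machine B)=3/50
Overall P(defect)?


P(B) = Σ P(B|Aᵢ)×P(Aᵢ)
  9/100×17/50 = 153/5000
  3/50×33/50 = 99/2500
Sum = 351/5000

P(defect) = 351/5000 ≈ 7.02%


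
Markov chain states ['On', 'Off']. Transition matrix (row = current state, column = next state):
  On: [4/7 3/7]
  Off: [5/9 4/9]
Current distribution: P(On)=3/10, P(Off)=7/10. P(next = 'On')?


P(next=On) = Σᵢ P(now=i)×P(i→On)
= 3/10×4/7 + 7/10×5/9
= 6/35 + 7/18 = 353/630

P = 353/630 ≈ 0.5603


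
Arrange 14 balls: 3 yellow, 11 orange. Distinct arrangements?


14!/(3!×11!) = 364

364


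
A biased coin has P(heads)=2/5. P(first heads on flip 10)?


Geometric: P(X=10) = (1-p)^(k-1)×p = (3/5)^9×2/5 = 39366/9765625

P(X=10) = 39366/9765625 ≈ 0.40%


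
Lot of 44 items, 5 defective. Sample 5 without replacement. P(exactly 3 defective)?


Hypergeometric: C(5,3)×C(39,2)/C(44,5)
= 10×741/1086008 = 3705/543004

P(X=3) = 3705/543004 ≈ 0.68%


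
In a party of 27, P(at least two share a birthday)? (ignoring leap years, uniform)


P(all different) = Π(365-i)/365 for i=0..26
= 0.373141
P(match) = 1 - 0.373141 = 0.626859

P ≈ 0.6269 ≈ 62.69%


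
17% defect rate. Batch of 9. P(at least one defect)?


P(all good) = (83/100)^9 = 186940255267540403/1000000000000000000
P(≥1 defect) = 813059744732459597/1000000000000000000

P = 813059744732459597/1000000000000000000 ≈ 81.31%


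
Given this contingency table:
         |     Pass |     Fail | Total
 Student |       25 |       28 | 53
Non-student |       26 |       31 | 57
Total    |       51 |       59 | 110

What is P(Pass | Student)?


P(Pass | Student) = 25/(25+28) = 25/53

P(Pass|Student) = 25/53 ≈ 47.17%


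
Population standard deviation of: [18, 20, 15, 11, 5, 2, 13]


Mean = 84/7 = 12
  (18-12)²=36
  (20-12)²=64
  (15-12)²=9
  (11-12)²=1
  (5-12)²=49
  (2-12)²=100
  (13-12)²=1
Σ(x-μ)² = 260
σ² = 260/7

σ = √(260/7) ≈ 6.0945


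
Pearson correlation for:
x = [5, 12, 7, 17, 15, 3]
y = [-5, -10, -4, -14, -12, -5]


n=6, Σx=59, Σy=-50, Σxy=-606, Σx²=741, Σy²=506
r = (6×(-606) - 59×(-50))/√((6×741 - 59²)(6×506 - (-50)²))
= -686/√(965×536) = -686/√517240 ≈ -686/719.1940 ≈ -0.9538

r ≈ -0.9538


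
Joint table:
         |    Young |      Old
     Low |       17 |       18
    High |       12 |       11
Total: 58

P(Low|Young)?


P(Low|Young) = 17/(17+12) = 17/29

P = 17/29 ≈ 58.62%


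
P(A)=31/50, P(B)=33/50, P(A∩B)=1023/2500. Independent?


P(A)×P(B) = 1023/2500
P(A∩B) = 1023/2500
Equal ✓ → Independent

Yes, independent


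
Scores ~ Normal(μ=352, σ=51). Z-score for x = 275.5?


z = (x - μ)/σ = (275.5 - 352)/51 = -1.5

z = -1.5


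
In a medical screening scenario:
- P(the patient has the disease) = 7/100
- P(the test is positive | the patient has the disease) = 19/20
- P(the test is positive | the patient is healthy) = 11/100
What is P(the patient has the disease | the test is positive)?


Using Bayes' theorem:
P(A|B) = P(B|A)·P(A) / P(B)

P(the test is positive) = 19/20 × 7/100 + 11/100 × 93/100
= 133/2000 + 1023/10000 = 211/1250

P(the patient has the disease|the test is positive) = (133/2000) / (211/1250) = 665/1688

P(the patient has the disease|the test is positive) = 665/1688 ≈ 39.40%


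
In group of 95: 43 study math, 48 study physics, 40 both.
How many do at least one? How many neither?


|A∪B| = 43+48-40 = 51
Neither = 95-51 = 44

At least one: 51; Neither: 44


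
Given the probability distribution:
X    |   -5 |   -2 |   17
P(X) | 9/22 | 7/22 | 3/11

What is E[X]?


E[X] = Σ x·P(X=x)
= (-5)×(9/22) + (-2)×(7/22) + (17)×(3/11)
= 43/22

E[X] = 43/22


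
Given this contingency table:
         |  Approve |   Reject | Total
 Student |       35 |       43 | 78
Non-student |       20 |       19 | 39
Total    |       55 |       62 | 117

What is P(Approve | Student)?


P(Approve | Student) = 35/(35+43) = 35/78

P(Approve|Student) = 35/78 ≈ 44.87%


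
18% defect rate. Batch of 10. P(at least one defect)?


P(all good) = (41/50)^10 = 13422659310152401/97656250000000000
P(≥1 defect) = 84233590689847599/97656250000000000

P = 84233590689847599/97656250000000000 ≈ 86.26%


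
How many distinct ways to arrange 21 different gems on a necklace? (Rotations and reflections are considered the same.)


Free circular arrangements: rotations and reflections both identified.
(n-1)!/2 = 20!/2 = 2432902008176640000/2 = 1216451004088320000

1216451004088320000


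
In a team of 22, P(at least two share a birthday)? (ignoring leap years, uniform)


P(all different) = Π(365-i)/365 for i=0..21
= 0.524305
P(match) = 1 - 0.524305 = 0.475695

P ≈ 0.4757 ≈ 47.57%


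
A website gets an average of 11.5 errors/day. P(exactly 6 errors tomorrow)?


Poisson(λ=11.5): P(X=6) = e^(-λ)×λ^k/k!
= e^(-11.5) × 11.5^6 / 6!
≈ 1.01300936e-05 × 2313060.76562 / 720 ≈ 0.032544

P(X=6) ≈ 0.032544 ≈ 3.25%


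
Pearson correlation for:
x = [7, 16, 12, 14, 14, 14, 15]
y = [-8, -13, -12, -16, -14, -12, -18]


n=7, Σx=92, Σy=-93, Σxy=-1266, Σx²=1262, Σy²=1297
r = (7×(-1266) - 92×(-93))/√((7×1262 - 92²)(7×1297 - (-93)²))
= -306/√(370×430) = -306/√159100 ≈ -306/398.8734 ≈ -0.7672

r ≈ -0.7672


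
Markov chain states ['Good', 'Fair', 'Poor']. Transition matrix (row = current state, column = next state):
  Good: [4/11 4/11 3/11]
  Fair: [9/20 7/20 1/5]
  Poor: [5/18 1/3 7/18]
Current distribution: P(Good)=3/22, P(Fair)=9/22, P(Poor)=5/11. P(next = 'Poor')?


P(next=Poor) = Σᵢ P(now=i)×P(i→Poor)
= 3/22×3/11 + 9/22×1/5 + 5/11×7/18
= 9/242 + 9/110 + 35/198 = 3221/10890

P = 3221/10890 ≈ 0.2958


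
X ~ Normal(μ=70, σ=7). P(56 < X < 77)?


z₁=(56-70)/7=-2.0, z₂=(77-70)/7=1.0
P = Φ(1.0) - Φ(-2.0) = 0.841345 - 0.022750 = 0.818595 ≈ 0.8186

P(56 < X < 77) ≈ 0.8186


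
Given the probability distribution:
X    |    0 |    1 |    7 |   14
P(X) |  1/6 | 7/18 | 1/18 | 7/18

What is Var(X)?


E[X] = 56/9
E[X²] = 238/3
Var(X) = E[X²] - (E[X])² = 238/3 - 3136/81 = 3290/81

Var(X) = 3290/81 ≈ 40.6173


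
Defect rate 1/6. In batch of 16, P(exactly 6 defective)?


Binomial: P(X=6) = C(16,6)×p^6×(1-p)^10
= 8008 × 1/46656 × 9765625/60466176 = 9775390625/352638738432

P(X=6) = 9775390625/352638738432 ≈ 2.77%


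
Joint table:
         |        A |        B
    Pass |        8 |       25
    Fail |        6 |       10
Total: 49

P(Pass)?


P(Pass) = (8+25)/49 = 33/49

P(Pass) = 33/49 ≈ 67.35%


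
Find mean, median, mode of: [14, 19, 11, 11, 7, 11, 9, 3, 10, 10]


Sorted: [3, 7, 9, 10, 10, 11, 11, 11, 14, 19]
Mean = 105/10 = 21/2
Median = 21/2
Freq: {14: 1, 19: 1, 11: 3, 7: 1, 9: 1, 3: 1, 10: 2}
Mode: [11]

Mean=21/2, Median=21/2, Mode=11


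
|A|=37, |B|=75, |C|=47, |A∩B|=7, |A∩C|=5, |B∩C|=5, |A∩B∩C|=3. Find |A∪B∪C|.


|A∪B∪C| = 37+75+47-7-5-5+3 = 145

|A∪B∪C| = 145


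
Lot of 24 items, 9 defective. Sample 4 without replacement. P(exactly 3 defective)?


Hypergeometric: C(9,3)×C(15,1)/C(24,4)
= 84×15/10626 = 30/253

P(X=3) = 30/253 ≈ 11.86%


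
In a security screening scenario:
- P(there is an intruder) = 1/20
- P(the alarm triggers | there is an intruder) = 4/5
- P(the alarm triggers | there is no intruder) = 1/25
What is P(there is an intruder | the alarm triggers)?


Using Bayes' theorem:
P(A|B) = P(B|A)·P(A) / P(B)

P(the alarm triggers) = 4/5 × 1/20 + 1/25 × 19/20
= 1/25 + 19/500 = 39/500

P(there is an intruder|the alarm triggers) = (1/25) / (39/500) = 20/39

P(there is an intruder|the alarm triggers) = 20/39 ≈ 51.28%


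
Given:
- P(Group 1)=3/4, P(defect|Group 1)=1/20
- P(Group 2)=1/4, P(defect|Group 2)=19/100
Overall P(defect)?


P(B) = Σ P(B|Aᵢ)×P(Aᵢ)
  1/20×3/4 = 3/80
  19/100×1/4 = 19/400
Sum = 17/200

P(defect) = 17/200 ≈ 8.50%


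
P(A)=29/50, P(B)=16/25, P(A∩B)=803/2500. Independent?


P(A)×P(B) = 232/625
P(A∩B) = 803/2500
Not equal → NOT independent

No, not independent


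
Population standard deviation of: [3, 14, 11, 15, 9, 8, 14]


Mean = 74/7
  (3-74/7)²=2809/49
  (14-74/7)²=576/49
  (11-74/7)²=9/49
  (15-74/7)²=961/49
  (9-74/7)²=121/49
  (8-74/7)²=324/49
  (14-74/7)²=576/49
Σ(x-μ)² = 768/7
σ² = (768/7)/7 = 768/49

σ = √(768/49) ≈ 3.9590


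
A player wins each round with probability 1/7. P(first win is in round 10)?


Geometric: P(X=10) = (1-p)^(k-1)×p = (6/7)^9×1/7 = 10077696/282475249

P(X=10) = 10077696/282475249 ≈ 3.57%


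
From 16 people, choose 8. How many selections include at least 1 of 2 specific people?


Complement: C(16,8) - C(14,8) = 12870 - 3003 = 9867

9867


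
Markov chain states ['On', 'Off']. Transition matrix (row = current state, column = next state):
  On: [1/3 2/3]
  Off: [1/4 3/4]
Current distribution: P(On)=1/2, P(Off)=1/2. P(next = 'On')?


P(next=On) = Σᵢ P(now=i)×P(i→On)
= 1/2×1/3 + 1/2×1/4
= 1/6 + 1/8 = 7/24

P = 7/24 ≈ 0.2917


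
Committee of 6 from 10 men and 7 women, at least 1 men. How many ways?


Count by #men:
  1M,5W: C(10,1)×C(7,5)=210
  2M,4W: C(10,2)×C(7,4)=1575
  3M,3W: C(10,3)×C(7,3)=4200
  4M,2W: C(10,4)×C(7,2)=4410
  5M,1W: C(10,5)×C(7,1)=1764
  6M,0W: C(10,6)×C(7,0)=210
Total = 12369

12369


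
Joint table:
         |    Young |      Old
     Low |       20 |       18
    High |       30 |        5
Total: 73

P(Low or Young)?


P(Low∨Young) = P(Low) + P(Young) - P(Low∧Young)
= (38 + 50 - 20)/73 = 68/73

P = 68/73 ≈ 93.15%


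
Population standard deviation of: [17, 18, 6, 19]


Mean = 60/4 = 15
  (17-15)²=4
  (18-15)²=9
  (6-15)²=81
  (19-15)²=16
Σ(x-μ)² = 110
σ² = 110/4 = 55/2

σ = √(55/2) ≈ 5.2440


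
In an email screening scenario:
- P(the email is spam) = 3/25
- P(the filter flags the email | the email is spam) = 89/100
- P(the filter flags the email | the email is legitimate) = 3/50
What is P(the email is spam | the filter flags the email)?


Using Bayes' theorem:
P(A|B) = P(B|A)·P(A) / P(B)

P(the filter flags the email) = 89/100 × 3/25 + 3/50 × 22/25
= 267/2500 + 33/625 = 399/2500

P(the email is spam|the filter flags the email) = (267/2500) / (399/2500) = 89/133

P(the email is spam|the filter flags the email) = 89/133 ≈ 66.92%


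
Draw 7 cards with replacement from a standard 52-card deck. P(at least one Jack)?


P(not a Jack) = 48/52 = 12/13
P(none in 7 draws) = (12/13)^7 = 35831808/62748517
P(≥1 Jack) = 1 - 35831808/62748517 = 26916709/62748517

P = 26916709/62748517 ≈ 42.90%


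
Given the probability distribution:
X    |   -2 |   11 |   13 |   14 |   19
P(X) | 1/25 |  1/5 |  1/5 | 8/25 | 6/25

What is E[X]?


E[X] = Σ x·P(X=x)
= (-2)×(1/25) + (11)×(1/5) + (13)×(1/5) + (14)×(8/25) + (19)×(6/25)
= 344/25

E[X] = 344/25


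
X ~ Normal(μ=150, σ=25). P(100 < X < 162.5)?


z₁=(100-150)/25=-2.0, z₂=(162.5-150)/25=0.5
P = Φ(0.5) - Φ(-2.0) = 0.691462 - 0.022750 = 0.668712 ≈ 0.6687

P(100 < X < 162.5) ≈ 0.6687


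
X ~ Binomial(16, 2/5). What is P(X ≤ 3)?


P(X ≤ 3) = Σ P(X=i) for i=0..3
P(X=0) = 43046721/152587890625
P(X=1) = 459165024/152587890625
P(X=2) = 459165024/30517578125
P(X=3) = 1428513408/30517578125
Sum = 1988120781/30517578125

P(X ≤ 3) = 1988120781/30517578125 ≈ 6.51%


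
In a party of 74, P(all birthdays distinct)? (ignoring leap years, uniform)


P(all different) = Π(365-i)/365 for i=0..73
= (365/365)×(364/365)×...×(292/365)
= 0.000351

P ≈ 0.0004 ≈ 0.04%


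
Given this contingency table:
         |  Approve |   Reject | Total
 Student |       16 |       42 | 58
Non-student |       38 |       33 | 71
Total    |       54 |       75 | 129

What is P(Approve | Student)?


P(Approve | Student) = 16/(16+42) = 16/58 = 8/29

P(Approve|Student) = 8/29 ≈ 27.59%


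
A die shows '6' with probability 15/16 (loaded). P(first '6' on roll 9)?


Geometric: P(X=9) = (1-p)^(k-1)×p = (1/16)^8×15/16 = 15/68719476736

P(X=9) = 15/68719476736 ≈ 0.00%


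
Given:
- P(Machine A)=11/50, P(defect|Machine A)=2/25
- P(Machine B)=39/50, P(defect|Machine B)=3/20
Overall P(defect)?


P(B) = Σ P(B|Aᵢ)×P(Aᵢ)
  2/25×11/50 = 11/625
  3/20×39/50 = 117/1000
Sum = 673/5000

P(defect) = 673/5000 ≈ 13.46%


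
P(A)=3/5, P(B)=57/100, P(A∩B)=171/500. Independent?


P(A)×P(B) = 171/500
P(A∩B) = 171/500
Equal ✓ → Independent

Yes, independent


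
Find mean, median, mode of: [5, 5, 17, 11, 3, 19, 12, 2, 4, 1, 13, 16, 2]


Sorted: [1, 2, 2, 3, 4, 5, 5, 11, 12, 13, 16, 17, 19]
Mean = 110/13
Median = 5
Freq: {5: 2, 17: 1, 11: 1, 3: 1, 19: 1, 12: 1, 2: 2, 4: 1, 1: 1, 13: 1, 16: 1}
Mode: [2, 5]

Mean=110/13, Median=5, Mode=[2, 5]


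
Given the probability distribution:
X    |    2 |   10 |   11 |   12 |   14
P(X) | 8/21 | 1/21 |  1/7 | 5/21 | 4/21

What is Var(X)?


E[X] = 25/3
E[X²] = 1999/21
Var(X) = E[X²] - (E[X])² = 1999/21 - 625/9 = 1622/63

Var(X) = 1622/63 ≈ 25.7460


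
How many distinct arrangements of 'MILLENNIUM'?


Letters: 10, freq: {'M': 2, 'I': 2, 'L': 2, 'E': 1, 'N': 2, 'U': 1}
10!/(2!×2!×2!×1!×2!×1!) = 3628800/16 = 226800

226800


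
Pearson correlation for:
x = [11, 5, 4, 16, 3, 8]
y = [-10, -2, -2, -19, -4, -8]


n=6, Σx=47, Σy=-45, Σxy=-508, Σx²=491, Σy²=549
r = (6×(-508) - 47×(-45))/√((6×491 - 47²)(6×549 - (-45)²))
= -933/√(737×1269) = -933/√935253 ≈ -933/967.0848 ≈ -0.9648

r ≈ -0.9648


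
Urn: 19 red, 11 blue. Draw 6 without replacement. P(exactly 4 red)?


Hypergeometric: C(19,4)×C(11,2)/C(30,6)
= 3876×55/593775 = 14212/39585

P(X=4) = 14212/39585 ≈ 35.90%


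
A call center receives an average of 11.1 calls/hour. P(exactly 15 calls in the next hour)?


Poisson(λ=11.1): P(X=15) = e^(-λ)×λ^k/k!
= e^(-11.1) × 11.1^15 / 15!
≈ 1.511232382e-05 × 4.78458948834e+15 / 1307674368000 ≈ 0.055294

P(X=15) ≈ 0.055294 ≈ 5.53%


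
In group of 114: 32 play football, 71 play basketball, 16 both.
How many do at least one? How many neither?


|A∪B| = 32+71-16 = 87
Neither = 114-87 = 27

At least one: 87; Neither: 27


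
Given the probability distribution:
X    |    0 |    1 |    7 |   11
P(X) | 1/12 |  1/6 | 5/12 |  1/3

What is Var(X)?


E[X] = 27/4
E[X²] = 731/12
Var(X) = E[X²] - (E[X])² = 731/12 - 729/16 = 737/48

Var(X) = 737/48 ≈ 15.3542


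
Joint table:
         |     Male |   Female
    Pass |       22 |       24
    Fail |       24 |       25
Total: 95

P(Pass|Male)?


P(Pass|Male) = 22/(22+24) = 22/46 = 11/23

P = 11/23 ≈ 47.83%


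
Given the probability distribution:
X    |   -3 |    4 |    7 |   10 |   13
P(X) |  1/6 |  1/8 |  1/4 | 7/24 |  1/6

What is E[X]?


E[X] = Σ x·P(X=x)
= (-3)×(1/6) + (4)×(1/8) + (7)×(1/4) + (10)×(7/24) + (13)×(1/6)
= 41/6

E[X] = 41/6


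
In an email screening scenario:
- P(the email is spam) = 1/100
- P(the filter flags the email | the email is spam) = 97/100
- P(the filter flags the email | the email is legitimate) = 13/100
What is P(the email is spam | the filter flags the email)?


Using Bayes' theorem:
P(A|B) = P(B|A)·P(A) / P(B)

P(the filter flags the email) = 97/100 × 1/100 + 13/100 × 99/100
= 97/10000 + 1287/10000 = 173/1250

P(the email is spam|the filter flags the email) = (97/10000) / (173/1250) = 97/1384

P(the email is spam|the filter flags the email) = 97/1384 ≈ 7.01%


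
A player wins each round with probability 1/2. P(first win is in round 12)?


Geometric: P(X=12) = (1-p)^(k-1)×p = (1/2)^11×1/2 = 1/4096

P(X=12) = 1/4096 ≈ 0.02%


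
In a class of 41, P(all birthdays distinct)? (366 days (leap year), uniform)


P(all different) = Π(366-i)/366 for i=0..40
= (366/366)×(365/366)×...×(326/366)
= 0.097493

P ≈ 0.0975 ≈ 9.75%


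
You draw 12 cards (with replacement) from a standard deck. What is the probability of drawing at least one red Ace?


P(not a red Ace) = 50/52 = 25/26
P(none in 12 draws) = (25/26)^12 = 59604644775390625/95428956661682176
P(≥1 red Ace) = 1 - 59604644775390625/95428956661682176 = 35824311886291551/95428956661682176

P = 35824311886291551/95428956661682176 ≈ 37.54%


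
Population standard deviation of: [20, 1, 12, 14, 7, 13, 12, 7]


Mean = 86/8 = 43/4
  (20-43/4)²=1369/16
  (1-43/4)²=1521/16
  (12-43/4)²=25/16
  (14-43/4)²=169/16
  (7-43/4)²=225/16
  (13-43/4)²=81/16
  (12-43/4)²=25/16
  (7-43/4)²=225/16
Σ(x-μ)² = 455/2
σ² = (455/2)/8 = 455/16

σ = √(455/16) ≈ 5.3327


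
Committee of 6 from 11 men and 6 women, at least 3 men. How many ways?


Count by #men:
  3M,3W: C(11,3)×C(6,3)=3300
  4M,2W: C(11,4)×C(6,2)=4950
  5M,1W: C(11,5)×C(6,1)=2772
  6M,0W: C(11,6)×C(6,0)=462
Total = 11484

11484


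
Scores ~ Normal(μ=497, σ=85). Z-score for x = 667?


z = (x - μ)/σ = (667 - 497)/85 = 2.0

z = 2.0


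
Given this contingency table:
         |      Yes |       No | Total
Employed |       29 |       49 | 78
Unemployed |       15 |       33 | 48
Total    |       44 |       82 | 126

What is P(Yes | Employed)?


P(Yes | Employed) = 29/(29+49) = 29/78

P(Yes|Employed) = 29/78 ≈ 37.18%


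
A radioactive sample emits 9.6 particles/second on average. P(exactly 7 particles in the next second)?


Poisson(λ=9.6): P(X=7) = e^(-λ)×λ^k/k!
= e^(-9.6) × 9.6^7 / 7!
≈ 6.772873649e-05 × 7514474.78108 / 5040 ≈ 0.100981

P(X=7) ≈ 0.100981 ≈ 10.10%


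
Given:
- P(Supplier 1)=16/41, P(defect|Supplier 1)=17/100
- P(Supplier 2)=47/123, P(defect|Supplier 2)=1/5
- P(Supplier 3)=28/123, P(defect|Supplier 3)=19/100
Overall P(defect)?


P(B) = Σ P(B|Aᵢ)×P(Aᵢ)
  17/100×16/41 = 68/1025
  1/5×47/123 = 47/615
  19/100×28/123 = 133/3075
Sum = 572/3075

P(defect) = 572/3075 ≈ 18.60%


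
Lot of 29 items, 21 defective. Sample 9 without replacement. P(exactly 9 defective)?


Hypergeometric: C(21,9)×C(8,0)/C(29,9)
= 293930×1/10015005 = 646/22011

P(X=9) = 646/22011 ≈ 2.93%


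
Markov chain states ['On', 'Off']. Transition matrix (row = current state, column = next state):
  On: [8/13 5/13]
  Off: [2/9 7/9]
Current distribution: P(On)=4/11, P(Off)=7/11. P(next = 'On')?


P(next=On) = Σᵢ P(now=i)×P(i→On)
= 4/11×8/13 + 7/11×2/9
= 32/143 + 14/99 = 470/1287

P = 470/1287 ≈ 0.3652


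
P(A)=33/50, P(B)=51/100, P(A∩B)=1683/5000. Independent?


P(A)×P(B) = 1683/5000
P(A∩B) = 1683/5000
Equal ✓ → Independent

Yes, independent


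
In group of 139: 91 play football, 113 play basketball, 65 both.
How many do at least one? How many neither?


|A∪B| = 91+113-65 = 139
Neither = 139-139 = 0

At least one: 139; Neither: 0


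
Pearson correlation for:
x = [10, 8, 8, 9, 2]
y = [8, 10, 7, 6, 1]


n=5, Σx=37, Σy=32, Σxy=272, Σx²=313, Σy²=250
r = (5×272 - 37×32)/√((5×313 - 37²)(5×250 - 32²))
= 176/√(196×226) = 176/√44296 ≈ 176/210.4661 ≈ 0.8362

r ≈ 0.8362


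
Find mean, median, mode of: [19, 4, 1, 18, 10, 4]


Sorted: [1, 4, 4, 10, 18, 19]
Mean = 56/6 = 28/3
Median = 7
Freq: {19: 1, 4: 2, 1: 1, 18: 1, 10: 1}
Mode: [4]

Mean=28/3, Median=7, Mode=4


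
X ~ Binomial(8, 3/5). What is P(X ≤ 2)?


P(X ≤ 2) = Σ P(X=i) for i=0..2
P(X=0) = 256/390625
P(X=1) = 3072/390625
P(X=2) = 16128/390625
Sum = 19456/390625

P(X ≤ 2) = 19456/390625 ≈ 4.98%


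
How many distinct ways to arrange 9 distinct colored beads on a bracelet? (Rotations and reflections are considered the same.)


Free circular arrangements: rotations and reflections both identified.
(n-1)!/2 = 8!/2 = 40320/2 = 20160

20160


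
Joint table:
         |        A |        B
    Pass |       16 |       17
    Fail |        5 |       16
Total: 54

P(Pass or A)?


P(Pass∨A) = P(Pass) + P(A) - P(Pass∧A)
= (33 + 21 - 16)/54 = 38/54 = 19/27

P = 19/27 ≈ 70.37%


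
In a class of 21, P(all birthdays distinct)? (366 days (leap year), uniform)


P(all different) = Π(366-i)/366 for i=0..20
= (366/366)×(365/366)×...×(346/366)
= 0.557221

P ≈ 0.5572 ≈ 55.72%


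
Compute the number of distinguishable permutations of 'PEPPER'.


Letters: 6, freq: {'P': 3, 'E': 2, 'R': 1}
6!/(3!×2!×1!) = 720/12 = 60

60


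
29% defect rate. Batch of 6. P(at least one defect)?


P(all good) = (71/100)^6 = 128100283921/1000000000000
P(≥1 defect) = 871899716079/1000000000000

P = 871899716079/1000000000000 ≈ 87.19%


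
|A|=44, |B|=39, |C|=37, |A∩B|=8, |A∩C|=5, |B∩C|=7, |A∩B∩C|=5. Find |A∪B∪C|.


|A∪B∪C| = 44+39+37-8-5-7+5 = 105

|A∪B∪C| = 105


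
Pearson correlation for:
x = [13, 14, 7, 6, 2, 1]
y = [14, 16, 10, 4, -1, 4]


n=6, Σx=43, Σy=47, Σxy=502, Σx²=455, Σy²=585
r = (6×502 - 43×47)/√((6×455 - 43²)(6×585 - 47²))
= 991/√(881×1301) = 991/√1146181 ≈ 991/1070.5984 ≈ 0.9257

r ≈ 0.9257


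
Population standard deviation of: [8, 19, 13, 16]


Mean = 56/4 = 14
  (8-14)²=36
  (19-14)²=25
  (13-14)²=1
  (16-14)²=4
Σ(x-μ)² = 66
σ² = 66/4 = 33/2

σ = √(33/2) ≈ 4.0620


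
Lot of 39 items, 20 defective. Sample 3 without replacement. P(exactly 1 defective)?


Hypergeometric: C(20,1)×C(19,2)/C(39,3)
= 20×171/9139 = 180/481

P(X=1) = 180/481 ≈ 37.42%


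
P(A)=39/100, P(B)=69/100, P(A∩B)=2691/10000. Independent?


P(A)×P(B) = 2691/10000
P(A∩B) = 2691/10000
Equal ✓ → Independent

Yes, independent


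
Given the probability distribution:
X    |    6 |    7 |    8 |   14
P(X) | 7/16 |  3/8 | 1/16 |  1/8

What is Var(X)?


E[X] = 15/2
E[X²] = 501/8
Var(X) = E[X²] - (E[X])² = 501/8 - 225/4 = 51/8

Var(X) = 51/8 ≈ 6.3750


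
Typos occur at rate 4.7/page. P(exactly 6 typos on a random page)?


Poisson(λ=4.7): P(X=6) = e^(-λ)×λ^k/k!
= e^(-4.7) × 4.7^6 / 6!
≈ 0.009095277102 × 10779.215329 / 720 ≈ 0.136167

P(X=6) ≈ 0.136167 ≈ 13.62%


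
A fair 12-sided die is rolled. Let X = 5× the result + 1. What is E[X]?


E[die] = (1+12)/2 = 13/2
E[X] = 5×13/2 + 1 = 67/2

E[X] = 67/2


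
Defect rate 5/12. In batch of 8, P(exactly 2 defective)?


Binomial: P(X=2) = C(8,2)×p^2×(1-p)^6
= 28 × 25/144 × 117649/2985984 = 20588575/107495424

P(X=2) = 20588575/107495424 ≈ 19.15%


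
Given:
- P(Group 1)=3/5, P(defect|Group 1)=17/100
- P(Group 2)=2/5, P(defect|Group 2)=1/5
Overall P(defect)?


P(B) = Σ P(B|Aᵢ)×P(Aᵢ)
  17/100×3/5 = 51/500
  1/5×2/5 = 2/25
Sum = 91/500

P(defect) = 91/500 ≈ 18.20%


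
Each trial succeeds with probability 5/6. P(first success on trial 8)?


Geometric: P(X=8) = (1-p)^(k-1)×p = (1/6)^7×5/6 = 5/1679616

P(X=8) = 5/1679616 ≈ 0.00%


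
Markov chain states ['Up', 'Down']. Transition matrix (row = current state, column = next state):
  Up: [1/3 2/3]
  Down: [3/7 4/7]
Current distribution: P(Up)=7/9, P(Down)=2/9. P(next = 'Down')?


P(next=Down) = Σᵢ P(now=i)×P(i→Down)
= 7/9×2/3 + 2/9×4/7
= 14/27 + 8/63 = 122/189

P = 122/189 ≈ 0.6455


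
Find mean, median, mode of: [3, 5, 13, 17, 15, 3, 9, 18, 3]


Sorted: [3, 3, 3, 5, 9, 13, 15, 17, 18]
Mean = 86/9
Median = 9
Freq: {3: 3, 5: 1, 13: 1, 17: 1, 15: 1, 9: 1, 18: 1}
Mode: [3]

Mean=86/9, Median=9, Mode=3


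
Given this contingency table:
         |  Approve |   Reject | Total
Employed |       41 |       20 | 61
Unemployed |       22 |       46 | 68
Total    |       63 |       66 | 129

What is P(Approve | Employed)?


P(Approve | Employed) = 41/(41+20) = 41/61

P(Approve|Employed) = 41/61 ≈ 67.21%


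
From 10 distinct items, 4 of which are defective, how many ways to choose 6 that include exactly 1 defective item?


Choose 1 of the 4 defective items and 5 of the other 6 items:
C(4,1)×C(6,5) = 4×6 = 24

24


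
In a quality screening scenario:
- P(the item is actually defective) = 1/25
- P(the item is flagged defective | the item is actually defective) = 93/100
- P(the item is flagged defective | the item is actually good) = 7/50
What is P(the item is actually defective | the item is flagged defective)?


Using Bayes' theorem:
P(A|B) = P(B|A)·P(A) / P(B)

P(the item is flagged defective) = 93/100 × 1/25 + 7/50 × 24/25
= 93/2500 + 84/625 = 429/2500

P(the item is actually defective|the item is flagged defective) = (93/2500) / (429/2500) = 31/143

P(the item is actually defective|the item is flagged defective) = 31/143 ≈ 21.68%


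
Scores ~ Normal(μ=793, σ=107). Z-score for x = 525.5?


z = (x - μ)/σ = (525.5 - 793)/107 = -2.5

z = -2.5


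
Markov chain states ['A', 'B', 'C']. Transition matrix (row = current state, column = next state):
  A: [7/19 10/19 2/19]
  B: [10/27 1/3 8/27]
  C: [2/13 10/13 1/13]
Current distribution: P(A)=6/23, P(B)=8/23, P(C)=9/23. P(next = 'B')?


P(next=B) = Σᵢ P(now=i)×P(i→B)
= 6/23×10/19 + 8/23×1/3 + 9/23×10/13
= 60/437 + 8/69 + 90/299 = 9446/17043

P = 9446/17043 ≈ 0.5542


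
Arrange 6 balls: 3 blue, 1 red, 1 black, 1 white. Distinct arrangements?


6!/(3!×1!×1!×1!) = 120

120


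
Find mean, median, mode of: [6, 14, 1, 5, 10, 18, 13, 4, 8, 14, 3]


Sorted: [1, 3, 4, 5, 6, 8, 10, 13, 14, 14, 18]
Mean = 96/11
Median = 8
Freq: {6: 1, 14: 2, 1: 1, 5: 1, 10: 1, 18: 1, 13: 1, 4: 1, 8: 1, 3: 1}
Mode: [14]

Mean=96/11, Median=8, Mode=14


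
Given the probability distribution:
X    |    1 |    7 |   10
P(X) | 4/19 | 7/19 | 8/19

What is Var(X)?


E[X] = 7
E[X²] = 1147/19
Var(X) = E[X²] - (E[X])² = 1147/19 - 49 = 216/19

Var(X) = 216/19 ≈ 11.3684


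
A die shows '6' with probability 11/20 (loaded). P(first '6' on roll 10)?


Geometric: P(X=10) = (1-p)^(k-1)×p = (9/20)^9×11/20 = 4261625379/10240000000000

P(X=10) = 4261625379/10240000000000 ≈ 0.04%


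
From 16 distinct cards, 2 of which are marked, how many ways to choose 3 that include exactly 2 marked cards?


Choose 2 of the 2 marked cards and 1 of the other 14 cards:
C(2,2)×C(14,1) = 1×14 = 14

14


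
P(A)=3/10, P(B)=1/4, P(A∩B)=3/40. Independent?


P(A)×P(B) = 3/40
P(A∩B) = 3/40
Equal ✓ → Independent

Yes, independent


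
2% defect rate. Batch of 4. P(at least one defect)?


P(all good) = (49/50)^4 = 5764801/6250000
P(≥1 defect) = 485199/6250000

P = 485199/6250000 ≈ 7.76%


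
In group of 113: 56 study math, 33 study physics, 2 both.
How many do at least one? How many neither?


|A∪B| = 56+33-2 = 87
Neither = 113-87 = 26

At least one: 87; Neither: 26


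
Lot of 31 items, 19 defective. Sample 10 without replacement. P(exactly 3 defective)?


Hypergeometric: C(19,3)×C(12,7)/C(31,10)
= 969×792/44352165 = 23256/1344005

P(X=3) = 23256/1344005 ≈ 1.73%
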